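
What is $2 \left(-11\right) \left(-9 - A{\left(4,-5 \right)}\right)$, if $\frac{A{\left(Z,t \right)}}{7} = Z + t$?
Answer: $44$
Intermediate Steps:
$A{\left(Z,t \right)} = 7 Z + 7 t$ ($A{\left(Z,t \right)} = 7 \left(Z + t\right) = 7 Z + 7 t$)
$2 \left(-11\right) \left(-9 - A{\left(4,-5 \right)}\right) = 2 \left(-11\right) \left(-9 - \left(7 \cdot 4 + 7 \left(-5\right)\right)\right) = - 22 \left(-9 - \left(28 - 35\right)\right) = - 22 \left(-9 - -7\right) = - 22 \left(-9 + 7\right) = \left(-22\right) \left(-2\right) = 44$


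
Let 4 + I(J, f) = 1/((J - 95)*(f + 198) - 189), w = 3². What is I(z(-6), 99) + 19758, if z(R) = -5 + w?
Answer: 537624863/27216 ≈ 19754.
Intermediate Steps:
w = 9
z(R) = 4 (z(R) = -5 + 9 = 4)
I(J, f) = -4 + 1/(-189 + (-95 + J)*(198 + f)) (I(J, f) = -4 + 1/((J - 95)*(f + 198) - 189) = -4 + 1/((-95 + J)*(198 + f) - 189) = -4 + 1/(-189 + (-95 + J)*(198 + f)))
I(z(-6), 99) + 19758 = (75997 - 792*4 + 380*99 - 4*4*99)/(-18999 - 95*99 + 198*4 + 4*99) + 19758 = (75997 - 3168 + 37620 - 1584)/(-18999 - 9405 + 792 + 396) + 19758 = 108865/(-27216) + 19758 = -1/27216*108865 + 19758 = -108865/27216 + 19758 = 537624863/27216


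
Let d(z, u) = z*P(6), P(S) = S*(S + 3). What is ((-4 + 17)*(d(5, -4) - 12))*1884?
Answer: 6318936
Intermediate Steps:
P(S) = S*(3 + S)
d(z, u) = 54*z (d(z, u) = z*(6*(3 + 6)) = z*(6*9) = z*54 = 54*z)
((-4 + 17)*(d(5, -4) - 12))*1884 = ((-4 + 17)*(54*5 - 12))*1884 = (13*(270 - 12))*1884 = (13*258)*1884 = 3354*1884 = 6318936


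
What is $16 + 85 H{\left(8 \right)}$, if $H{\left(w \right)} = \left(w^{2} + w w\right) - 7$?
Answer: $10301$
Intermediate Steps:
$H{\left(w \right)} = -7 + 2 w^{2}$ ($H{\left(w \right)} = \left(w^{2} + w^{2}\right) - 7 = 2 w^{2} - 7 = -7 + 2 w^{2}$)
$16 + 85 H{\left(8 \right)} = 16 + 85 \left(-7 + 2 \cdot 8^{2}\right) = 16 + 85 \left(-7 + 2 \cdot 64\right) = 16 + 85 \left(-7 + 128\right) = 16 + 85 \cdot 121 = 16 + 10285 = 10301$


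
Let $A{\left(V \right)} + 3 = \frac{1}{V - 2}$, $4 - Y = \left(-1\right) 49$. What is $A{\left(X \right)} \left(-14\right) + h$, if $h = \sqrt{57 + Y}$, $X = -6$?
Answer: $\frac{175}{4} + \sqrt{110} \approx 54.238$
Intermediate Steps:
$Y = 53$ ($Y = 4 - \left(-1\right) 49 = 4 - -49 = 4 + 49 = 53$)
$h = \sqrt{110}$ ($h = \sqrt{57 + 53} = \sqrt{110} \approx 10.488$)
$A{\left(V \right)} = -3 + \frac{1}{-2 + V}$ ($A{\left(V \right)} = -3 + \frac{1}{V - 2} = -3 + \frac{1}{-2 + V}$)
$A{\left(X \right)} \left(-14\right) + h = \frac{7 - -18}{-2 - 6} \left(-14\right) + \sqrt{110} = \frac{7 + 18}{-8} \left(-14\right) + \sqrt{110} = \left(- \frac{1}{8}\right) 25 \left(-14\right) + \sqrt{110} = \left(- \frac{25}{8}\right) \left(-14\right) + \sqrt{110} = \frac{175}{4} + \sqrt{110}$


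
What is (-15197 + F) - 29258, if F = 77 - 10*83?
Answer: -45208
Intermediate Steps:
F = -753 (F = 77 - 830 = -753)
(-15197 + F) - 29258 = (-15197 - 753) - 29258 = -15950 - 29258 = -45208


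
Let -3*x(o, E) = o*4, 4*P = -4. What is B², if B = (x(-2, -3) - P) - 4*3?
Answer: 625/9 ≈ 69.444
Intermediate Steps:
P = -1 (P = (¼)*(-4) = -1)
x(o, E) = -4*o/3 (x(o, E) = -o*4/3 = -4*o/3)
B = -25/3 (B = (-4/3*(-2) - 1*(-1)) - 4*3 = (8/3 + 1) - 12 = 11/3 - 12 = -25/3 ≈ -8.3333)
B² = (-25/3)² = 625/9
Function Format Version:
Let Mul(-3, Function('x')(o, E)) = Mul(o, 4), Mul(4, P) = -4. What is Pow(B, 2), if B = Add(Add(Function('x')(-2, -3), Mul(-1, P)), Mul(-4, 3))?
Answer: Rational(625, 9) ≈ 69.444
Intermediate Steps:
P = -1 (P = Mul(Rational(1, 4), -4) = -1)
Function('x')(o, E) = Mul(Rational(-4, 3), o) (Function('x')(o, E) = Mul(Rational(-1, 3), Mul(o, 4)) = Mul(Rational(-1, 3), Mul(4, o)) = Mul(Rational(-4, 3), o))
B = Rational(-25, 3) (B = Add(Add(Mul(Rational(-4, 3), -2), Mul(-1, -1)), Mul(-4, 3)) = Add(Add(Rational(8, 3), 1), -12) = Add(Rational(11, 3), -12) = Rational(-25, 3) ≈ -8.3333)
Pow(B, 2) = Pow(Rational(-25, 3), 2) = Rational(625, 9)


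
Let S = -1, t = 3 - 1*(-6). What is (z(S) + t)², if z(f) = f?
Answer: 64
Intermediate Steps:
t = 9 (t = 3 + 6 = 9)
(z(S) + t)² = (-1 + 9)² = 8² = 64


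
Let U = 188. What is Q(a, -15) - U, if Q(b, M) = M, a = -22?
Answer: -203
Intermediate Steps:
Q(a, -15) - U = -15 - 1*188 = -15 - 188 = -203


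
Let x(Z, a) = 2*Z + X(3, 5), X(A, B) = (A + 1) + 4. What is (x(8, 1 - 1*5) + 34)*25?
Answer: 1450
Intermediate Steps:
X(A, B) = 5 + A (X(A, B) = (1 + A) + 4 = 5 + A)
x(Z, a) = 8 + 2*Z (x(Z, a) = 2*Z + (5 + 3) = 2*Z + 8 = 8 + 2*Z)
(x(8, 1 - 1*5) + 34)*25 = ((8 + 2*8) + 34)*25 = ((8 + 16) + 34)*25 = (24 + 34)*25 = 58*25 = 1450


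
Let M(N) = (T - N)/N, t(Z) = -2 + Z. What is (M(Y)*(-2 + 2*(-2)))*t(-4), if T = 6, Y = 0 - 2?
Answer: -144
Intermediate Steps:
Y = -2
M(N) = (6 - N)/N
(M(Y)*(-2 + 2*(-2)))*t(-4) = (((6 - 1*(-2))/(-2))*(-2 + 2*(-2)))*(-2 - 4) = ((-(6 + 2)/2)*(-2 - 4))*(-6) = (-½*8*(-6))*(-6) = -4*(-6)*(-6) = 24*(-6) = -144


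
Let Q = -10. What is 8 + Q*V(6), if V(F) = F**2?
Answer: -352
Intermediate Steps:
8 + Q*V(6) = 8 - 10*6**2 = 8 - 10*36 = 8 - 360 = -352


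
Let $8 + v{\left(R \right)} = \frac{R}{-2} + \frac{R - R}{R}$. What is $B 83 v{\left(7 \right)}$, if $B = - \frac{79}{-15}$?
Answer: $- \frac{150811}{30} \approx -5027.0$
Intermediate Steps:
$v{\left(R \right)} = -8 - \frac{R}{2}$ ($v{\left(R \right)} = -8 + \left(\frac{R}{-2} + \frac{R - R}{R}\right) = -8 + \left(R \left(- \frac{1}{2}\right) + \frac{0}{R}\right) = -8 + \left(- \frac{R}{2} + 0\right) = -8 - \frac{R}{2}$)
$B = \frac{79}{15}$ ($B = \left(-79\right) \left(- \frac{1}{15}\right) = \frac{79}{15} \approx 5.2667$)
$B 83 v{\left(7 \right)} = \frac{79}{15} \cdot 83 \left(-8 - \frac{7}{2}\right) = \frac{6557 \left(-8 - \frac{7}{2}\right)}{15} = \frac{6557}{15} \left(- \frac{23}{2}\right) = - \frac{150811}{30}$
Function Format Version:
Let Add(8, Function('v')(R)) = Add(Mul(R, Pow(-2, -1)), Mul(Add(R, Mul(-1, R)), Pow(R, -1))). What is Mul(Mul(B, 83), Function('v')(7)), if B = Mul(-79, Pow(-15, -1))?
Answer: Rational(-150811, 30) ≈ -5027.0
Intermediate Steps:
Function('v')(R) = Add(-8, Mul(Rational(-1, 2), R)) (Function('v')(R) = Add(-8, Add(Mul(R, Pow(-2, -1)), Mul(Add(R, Mul(-1, R)), Pow(R, -1)))) = Add(-8, Add(Mul(R, Rational(-1, 2)), Mul(0, Pow(R, -1)))) = Add(-8, Add(Mul(Rational(-1, 2), R), 0)) = Add(-8, Mul(Rational(-1, 2), R)))
B = Rational(79, 15) (B = Mul(-79, Rational(-1, 15)) = Rational(79, 15) ≈ 5.2667)
Mul(Mul(B, 83), Function('v')(7)) = Mul(Mul(Rational(79, 15), 83), Add(-8, Mul(Rational(-1, 2), 7))) = Mul(Rational(6557, 15), Add(-8, Rational(-7, 2))) = Mul(Rational(6557, 15), Rational(-23, 2)) = Rational(-150811, 30)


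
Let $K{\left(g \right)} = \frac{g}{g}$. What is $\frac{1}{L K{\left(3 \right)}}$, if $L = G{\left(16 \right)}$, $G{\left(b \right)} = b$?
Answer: $\frac{1}{16} \approx 0.0625$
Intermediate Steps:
$L = 16$
$K{\left(g \right)} = 1$
$\frac{1}{L K{\left(3 \right)}} = \frac{1}{16 \cdot 1} = \frac{1}{16}$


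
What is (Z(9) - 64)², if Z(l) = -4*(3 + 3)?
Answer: 7744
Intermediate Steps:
Z(l) = -24 (Z(l) = -4*6 = -24)
(Z(9) - 64)² = (-24 - 64)² = (-88)² = 7744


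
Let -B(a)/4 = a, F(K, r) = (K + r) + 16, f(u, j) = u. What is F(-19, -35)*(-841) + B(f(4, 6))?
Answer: 31942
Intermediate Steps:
F(K, r) = 16 + K + r
B(a) = -4*a
F(-19, -35)*(-841) + B(f(4, 6)) = (16 - 19 - 35)*(-841) - 4*4 = -38*(-841) - 16 = 31958 - 16 = 31942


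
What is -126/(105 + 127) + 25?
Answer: 2837/116 ≈ 24.457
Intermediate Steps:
-126/(105 + 127) + 25 = -126/232 + 25 = -126*1/232 + 25 = -63/116 + 25 = 2837/116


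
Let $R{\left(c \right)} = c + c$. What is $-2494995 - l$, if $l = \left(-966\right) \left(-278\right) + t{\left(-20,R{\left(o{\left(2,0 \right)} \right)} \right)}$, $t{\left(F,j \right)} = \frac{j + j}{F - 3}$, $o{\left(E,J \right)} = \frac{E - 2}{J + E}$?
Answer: $-2763543$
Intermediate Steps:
$o{\left(E,J \right)} = \frac{-2 + E}{E + J}$
$R{\left(c \right)} = 2 c$
$t{\left(F,j \right)} = \frac{2 j}{-3 + F}$
$l = 268548$ ($l = \left(-966\right) \left(-278\right) + \frac{2 \cdot 2 \frac{-2 + 2}{2 + 0}}{-3 - 20} = 268548 + \frac{2 \cdot 2 \cdot \frac{1}{2} \cdot 0}{-23} = 268548 + 2 \cdot 2 \cdot \frac{1}{2} \cdot 0 \left(- \frac{1}{23}\right) = 268548 + 2 \cdot 2 \cdot 0 \left(- \frac{1}{23}\right) = 268548 + 2 \cdot 0 \left(- \frac{1}{23}\right) = 268548 + 0 = 268548$)
$-2494995 - l = -2494995 - 268548 = -2763543$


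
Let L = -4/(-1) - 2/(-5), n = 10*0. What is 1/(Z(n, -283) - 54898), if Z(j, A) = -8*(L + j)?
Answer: -5/274666 ≈ -1.8204e-5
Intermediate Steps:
n = 0
L = 22/5 (L = -4*(-1) - 2*(-⅕) = 4 + ⅖ = 22/5 ≈ 4.4000)
Z(j, A) = -176/5 - 8*j (Z(j, A) = -8*(22/5 + j) = -176/5 - 8*j)
1/(Z(n, -283) - 54898) = 1/((-176/5 - 8*0) - 54898) = 1/((-176/5 + 0) - 54898) = 1/(-176/5 - 54898) = 1/(-274666/5) = -5/274666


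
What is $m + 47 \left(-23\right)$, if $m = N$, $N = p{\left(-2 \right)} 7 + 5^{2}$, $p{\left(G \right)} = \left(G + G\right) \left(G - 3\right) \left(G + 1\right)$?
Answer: $-1196$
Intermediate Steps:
$p{\left(G \right)} = 2 G \left(1 + G\right) \left(-3 + G\right)$ ($p{\left(G \right)} = 2 G \left(-3 + G\right) \left(1 + G\right) = 2 G \left(1 + G\right) \left(-3 + G\right)$)
$N = -115$ ($N = 2 \left(-2\right) \left(-3 + \left(-2\right)^{2} - -4\right) 7 + 5^{2} = 2 \left(-2\right) \left(-3 + 4 + 4\right) 7 + 25 = 2 \left(-2\right) 5 \cdot 7 + 25 = \left(-20\right) 7 + 25 = -140 + 25 = -115$)
$m = -115$
$m + 47 \left(-23\right) = -115 + 47 \left(-23\right) = -115 - 1081 = -1196$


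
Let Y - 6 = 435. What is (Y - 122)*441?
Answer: 140679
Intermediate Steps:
Y = 441 (Y = 6 + 435 = 441)
(Y - 122)*441 = (441 - 122)*441 = 319*441 = 140679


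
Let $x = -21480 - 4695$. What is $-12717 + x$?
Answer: $-38892$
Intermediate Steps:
$x = -26175$ ($x = -21480 - 4695 = -26175$)
$-12717 + x = -12717 - 26175 = -38892$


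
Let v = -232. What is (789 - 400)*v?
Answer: -90248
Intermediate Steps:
(789 - 400)*v = (789 - 400)*(-232) = 389*(-232) = -90248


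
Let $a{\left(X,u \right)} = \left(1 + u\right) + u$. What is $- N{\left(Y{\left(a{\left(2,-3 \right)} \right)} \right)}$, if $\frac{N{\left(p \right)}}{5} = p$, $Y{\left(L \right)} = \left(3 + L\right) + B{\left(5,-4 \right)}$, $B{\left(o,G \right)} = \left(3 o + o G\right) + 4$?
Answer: $15$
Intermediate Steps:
$B{\left(o,G \right)} = 4 + 3 o + G o$ ($B{\left(o,G \right)} = \left(3 o + G o\right) + 4 = 4 + 3 o + G o$)
$a{\left(X,u \right)} = 1 + 2 u$
$Y{\left(L \right)} = 2 + L$ ($Y{\left(L \right)} = \left(3 + L\right) + \left(4 + 3 \cdot 5 - 20\right) = \left(3 + L\right) + \left(4 + 15 - 20\right) = \left(3 + L\right) - 1 = 2 + L$)
$N{\left(p \right)} = 5 p$
$- N{\left(Y{\left(a{\left(2,-3 \right)} \right)} \right)} = - 5 \left(2 + \left(1 + 2 \left(-3\right)\right)\right) = - 5 \left(2 + \left(1 - 6\right)\right) = - 5 \left(2 - 5\right) = - 5 \left(-3\right) = \left(-1\right) \left(-15\right) = 15$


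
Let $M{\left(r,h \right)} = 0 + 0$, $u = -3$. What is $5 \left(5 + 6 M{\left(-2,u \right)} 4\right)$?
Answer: $25$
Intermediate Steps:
$M{\left(r,h \right)} = 0$
$5 \left(5 + 6 M{\left(-2,u \right)} 4\right) = 5 \left(5 + 6 \cdot 0 \cdot 4\right) = 5 \left(5 + 0 \cdot 4\right) = 5 \left(5 + 0\right) = 5 \cdot 5 = 25$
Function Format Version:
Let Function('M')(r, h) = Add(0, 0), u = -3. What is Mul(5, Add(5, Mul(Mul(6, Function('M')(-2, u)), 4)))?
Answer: 25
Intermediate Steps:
Function('M')(r, h) = 0
Mul(5, Add(5, Mul(Mul(6, Function('M')(-2, u)), 4))) = Mul(5, Add(5, Mul(Mul(6, 0), 4))) = Mul(5, Add(5, Mul(0, 4))) = Mul(5, Add(5, 0)) = Mul(5, 5) = 25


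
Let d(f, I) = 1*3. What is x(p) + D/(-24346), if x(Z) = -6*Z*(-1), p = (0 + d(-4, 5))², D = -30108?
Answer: 672396/12173 ≈ 55.237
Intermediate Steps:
d(f, I) = 3
p = 9 (p = (0 + 3)² = 3² = 9)
x(Z) = 6*Z
x(p) + D/(-24346) = 6*9 - 30108/(-24346) = 54 - 30108*(-1/24346) = 54 + 15054/12173 = 672396/12173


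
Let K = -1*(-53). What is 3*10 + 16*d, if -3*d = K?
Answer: -758/3 ≈ -252.67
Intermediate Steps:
K = 53
d = -53/3 (d = -⅓*53 = -53/3 ≈ -17.667)
3*10 + 16*d = 3*10 + 16*(-53/3) = 30 - 848/3 = -758/3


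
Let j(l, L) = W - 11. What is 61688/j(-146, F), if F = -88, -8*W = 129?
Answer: -493504/217 ≈ -2274.2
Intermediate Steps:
W = -129/8 (W = -⅛*129 = -129/8 ≈ -16.125)
j(l, L) = -217/8 (j(l, L) = -129/8 - 11 = -217/8)
61688/j(-146, F) = 61688/(-217/8) = 61688*(-8/217) = -493504/217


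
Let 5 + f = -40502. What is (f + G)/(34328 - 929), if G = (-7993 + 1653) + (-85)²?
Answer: -39622/33399 ≈ -1.1863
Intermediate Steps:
f = -40507 (f = -5 - 40502 = -40507)
G = 885 (G = -6340 + 7225 = 885)
(f + G)/(34328 - 929) = (-40507 + 885)/(34328 - 929) = -39622/33399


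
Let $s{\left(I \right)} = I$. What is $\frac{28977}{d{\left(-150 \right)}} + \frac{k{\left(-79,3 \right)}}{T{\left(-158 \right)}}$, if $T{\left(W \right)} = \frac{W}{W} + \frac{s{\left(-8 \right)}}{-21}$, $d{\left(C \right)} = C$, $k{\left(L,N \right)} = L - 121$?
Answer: $- \frac{490111}{1450} \approx -338.01$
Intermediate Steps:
$k{\left(L,N \right)} = -121 + L$
$T{\left(W \right)} = \frac{29}{21}$ ($T{\left(W \right)} = \frac{W}{W} - \frac{8}{-21} = 1 - - \frac{8}{21} = 1 + \frac{8}{21} = \frac{29}{21}$)
$\frac{28977}{d{\left(-150 \right)}} + \frac{k{\left(-79,3 \right)}}{T{\left(-158 \right)}} = \frac{28977}{-150} + \frac{-121 - 79}{\frac{29}{21}} = 28977 \left(- \frac{1}{150}\right) - \frac{4200}{29} = - \frac{9659}{50} - \frac{4200}{29} = - \frac{490111}{1450}$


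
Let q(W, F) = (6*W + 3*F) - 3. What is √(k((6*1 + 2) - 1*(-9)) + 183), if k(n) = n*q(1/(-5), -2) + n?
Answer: √665/5 ≈ 5.1575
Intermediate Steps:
q(W, F) = -3 + 3*F + 6*W (q(W, F) = (3*F + 6*W) - 3 = -3 + 3*F + 6*W)
k(n) = -46*n/5 (k(n) = n*(-3 + 3*(-2) + 6/(-5)) + n = n*(-3 - 6 + 6*(-⅕)) + n = n*(-3 - 6 - 6/5) + n = n*(-51/5) + n = -51*n/5 + n = -46*n/5)
√(k((6*1 + 2) - 1*(-9)) + 183) = √(-46*((6*1 + 2) - 1*(-9))/5 + 183) = √(-46*((6 + 2) + 9)/5 + 183) = √(-46*(8 + 9)/5 + 183) = √(-46/5*17 + 183) = √(-782/5 + 183) = √(133/5) = √665/5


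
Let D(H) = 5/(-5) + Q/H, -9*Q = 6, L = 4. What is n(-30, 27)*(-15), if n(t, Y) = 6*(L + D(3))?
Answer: -250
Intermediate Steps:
Q = -⅔ (Q = -⅑*6 = -⅔ ≈ -0.66667)
D(H) = -1 - 2/(3*H) (D(H) = 5/(-5) - 2/(3*H) = 5*(-⅕) - 2/(3*H) = -1 - 2/(3*H))
n(t, Y) = 50/3 (n(t, Y) = 6*(4 + (-⅔ - 1*3)/3) = 6*(4 + (-⅔ - 3)/3) = 6*(4 + (⅓)*(-11/3)) = 6*(4 - 11/9) = 6*(25/9) = 50/3)
n(-30, 27)*(-15) = (50/3)*(-15) = -250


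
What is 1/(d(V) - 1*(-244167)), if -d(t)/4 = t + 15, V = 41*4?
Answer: 1/243451 ≈ 4.1076e-6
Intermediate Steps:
V = 164
d(t) = -60 - 4*t (d(t) = -4*(t + 15) = -4*(15 + t) = -60 - 4*t)
1/(d(V) - 1*(-244167)) = 1/((-60 - 4*164) - 1*(-244167)) = 1/((-60 - 656) + 244167) = 1/(-716 + 244167) = 1/243451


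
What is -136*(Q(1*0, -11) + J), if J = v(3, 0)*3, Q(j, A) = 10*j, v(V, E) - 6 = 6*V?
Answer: -9792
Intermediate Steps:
v(V, E) = 6 + 6*V
J = 72 (J = (6 + 6*3)*3 = (6 + 18)*3 = 24*3 = 72)
-136*(Q(1*0, -11) + J) = -136*(10*(1*0) + 72) = -136*(10*0 + 72) = -136*(0 + 72) = -136*72 = -9792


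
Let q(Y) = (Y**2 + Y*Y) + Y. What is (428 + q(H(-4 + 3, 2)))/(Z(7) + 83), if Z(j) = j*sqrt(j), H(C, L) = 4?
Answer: 19256/3273 - 1624*sqrt(7)/3273 ≈ 4.5705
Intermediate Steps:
Z(j) = j**(3/2)
q(Y) = Y + 2*Y**2 (q(Y) = (Y**2 + Y**2) + Y = 2*Y**2 + Y = Y + 2*Y**2)
(428 + q(H(-4 + 3, 2)))/(Z(7) + 83) = (428 + 4*(1 + 2*4))/(7**(3/2) + 83) = (428 + 4*(1 + 8))/(7*sqrt(7) + 83) = (428 + 4*9)/(83 + 7*sqrt(7)) = (428 + 36)/(83 + 7*sqrt(7)) = 464/(83 + 7*sqrt(7))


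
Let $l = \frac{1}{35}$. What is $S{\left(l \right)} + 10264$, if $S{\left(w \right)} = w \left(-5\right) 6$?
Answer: $\frac{71842}{7} \approx 10263.0$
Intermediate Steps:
$l = \frac{1}{35} \approx 0.028571$
$S{\left(w \right)} = - 30 w$ ($S{\left(w \right)} = - 5 w 6 = - 30 w$)
$S{\left(l \right)} + 10264 = \left(-30\right) \frac{1}{35} + 10264 = - \frac{6}{7} + 10264 = \frac{71842}{7}$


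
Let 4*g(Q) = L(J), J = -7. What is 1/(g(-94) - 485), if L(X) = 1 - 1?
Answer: -1/485 ≈ -0.0020619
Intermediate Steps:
L(X) = 0
g(Q) = 0 (g(Q) = (¼)*0 = 0)
1/(g(-94) - 485) = 1/(0 - 485) = 1/(-485) = -1/485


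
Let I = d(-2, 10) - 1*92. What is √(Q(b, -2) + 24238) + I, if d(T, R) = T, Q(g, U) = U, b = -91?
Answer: -94 + 2*√6059 ≈ 61.679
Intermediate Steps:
I = -94 (I = -2 - 1*92 = -2 - 92 = -94)
√(Q(b, -2) + 24238) + I = √(-2 + 24238) - 94 = √24236 - 94 = 2*√6059 - 94 = -94 + 2*√6059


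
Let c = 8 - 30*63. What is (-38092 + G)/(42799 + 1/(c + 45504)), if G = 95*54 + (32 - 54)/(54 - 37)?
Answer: -479308272/622325993 ≈ -0.77019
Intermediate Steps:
c = -1882 (c = 8 - 1890 = -1882)
G = 87188/17 (G = 5130 - 22/17 = 87188/17 ≈ 5128.7)
(-38092 + G)/(42799 + 1/(c + 45504)) = (-38092 + 87188/17)/(42799 + 1/(-1882 + 45504)) = -560376/(17*(42799 + 1/43622)) = -560376/(17*1866977979/43622) = -560376/17*43622/1866977979 = -479308272/622325993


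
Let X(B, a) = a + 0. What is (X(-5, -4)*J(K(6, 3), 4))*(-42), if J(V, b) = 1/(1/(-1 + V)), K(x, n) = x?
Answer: 840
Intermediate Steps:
X(B, a) = a
J(V, b) = -1 + V
(X(-5, -4)*J(K(6, 3), 4))*(-42) = -4*(-1 + 6)*(-42) = -4*5*(-42) = -20*(-42) = 840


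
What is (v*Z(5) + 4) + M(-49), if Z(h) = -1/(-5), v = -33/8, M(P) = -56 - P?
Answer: -153/40 ≈ -3.8250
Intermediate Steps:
v = -33/8 (v = -33*⅛ = -33/8 ≈ -4.1250)
Z(h) = ⅕ (Z(h) = -1*(-⅕) = ⅕)
(v*Z(5) + 4) + M(-49) = (-33/8*⅕ + 4) + (-56 - 1*(-49)) = (-33/40 + 4) + (-56 + 49) = 127/40 - 7 = -153/40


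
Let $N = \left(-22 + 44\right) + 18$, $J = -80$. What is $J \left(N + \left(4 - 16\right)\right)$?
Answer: $-2240$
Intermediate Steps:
$N = 40$ ($N = 22 + 18 = 40$)
$J \left(N + \left(4 - 16\right)\right) = - 80 \left(40 + \left(4 - 16\right)\right) = - 80 \left(40 - 12\right) = \left(-80\right) 28 = -2240$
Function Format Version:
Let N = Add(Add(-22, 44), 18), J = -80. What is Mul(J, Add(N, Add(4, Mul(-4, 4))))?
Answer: -2240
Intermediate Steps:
N = 40 (N = Add(22, 18) = 40)
Mul(J, Add(N, Add(4, Mul(-4, 4)))) = Mul(-80, Add(40, Add(4, Mul(-4, 4)))) = Mul(-80, Add(40, Add(4, -16))) = Mul(-80, Add(40, -12)) = Mul(-80, 28) = -2240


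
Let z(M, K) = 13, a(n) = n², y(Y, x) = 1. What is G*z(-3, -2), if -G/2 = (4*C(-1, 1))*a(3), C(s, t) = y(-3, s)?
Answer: -936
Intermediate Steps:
C(s, t) = 1
G = -72 (G = -2*4*1*3² = -8*9 = -2*36 = -72)
G*z(-3, -2) = -72*13 = -936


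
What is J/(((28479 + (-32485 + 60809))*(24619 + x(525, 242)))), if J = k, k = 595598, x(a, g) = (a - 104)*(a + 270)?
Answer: 297799/10205056571 ≈ 2.9182e-5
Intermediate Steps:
x(a, g) = (-104 + a)*(270 + a)
J = 595598
J/(((28479 + (-32485 + 60809))*(24619 + x(525, 242)))) = 595598/(((28479 + (-32485 + 60809))*(24619 + (-28080 + 525² + 166*525)))) = 595598/(((28479 + 28324)*(24619 + (-28080 + 275625 + 87150)))) = 595598/((56803*(24619 + 334695))) = 595598/((56803*359314)) = 595598/20410113142 = 595598*(1/20410113142) = 297799/10205056571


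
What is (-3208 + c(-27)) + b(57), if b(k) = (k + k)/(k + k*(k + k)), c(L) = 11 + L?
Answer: -370758/115 ≈ -3224.0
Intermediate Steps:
b(k) = 2*k/(k + 2*k**2) (b(k) = (2*k)/(k + k*(2*k)) = (2*k)/(k + 2*k**2) = 2*k/(k + 2*k**2))
(-3208 + c(-27)) + b(57) = (-3208 + (11 - 27)) + 2/(1 + 2*57) = (-3208 - 16) + 2/(1 + 114) = -3224 + 2/115 = -370758/115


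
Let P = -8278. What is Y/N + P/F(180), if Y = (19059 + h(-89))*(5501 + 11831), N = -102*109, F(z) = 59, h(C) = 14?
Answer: -9797927864/327981 ≈ -29873.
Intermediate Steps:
N = -11118
Y = 330573236 (Y = (19059 + 14)*(5501 + 11831) = 19073*17332 = 330573236)
Y/N + P/F(180) = 330573236/(-11118) - 8278/59 = 330573236*(-1/11118) - 8278*1/59 = -165286618/5559 - 8278/59 = -9797927864/327981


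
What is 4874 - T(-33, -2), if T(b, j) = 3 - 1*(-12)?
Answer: 4859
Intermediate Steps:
T(b, j) = 15 (T(b, j) = 3 + 12 = 15)
4874 - T(-33, -2) = 4874 - 1*15 = 4874 - 15 = 4859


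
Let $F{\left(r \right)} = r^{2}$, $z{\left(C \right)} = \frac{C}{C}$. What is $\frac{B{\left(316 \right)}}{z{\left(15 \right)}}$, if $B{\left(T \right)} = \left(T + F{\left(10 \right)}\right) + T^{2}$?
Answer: $100272$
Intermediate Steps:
$z{\left(C \right)} = 1$
$B{\left(T \right)} = 100 + T + T^{2}$ ($B{\left(T \right)} = \left(T + 10^{2}\right) + T^{2} = \left(T + 100\right) + T^{2} = \left(100 + T\right) + T^{2} = 100 + T + T^{2}$)
$\frac{B{\left(316 \right)}}{z{\left(15 \right)}} = \frac{100 + 316 + 316^{2}}{1} = \left(100 + 316 + 99856\right) 1 = 100272 \cdot 1 = 100272$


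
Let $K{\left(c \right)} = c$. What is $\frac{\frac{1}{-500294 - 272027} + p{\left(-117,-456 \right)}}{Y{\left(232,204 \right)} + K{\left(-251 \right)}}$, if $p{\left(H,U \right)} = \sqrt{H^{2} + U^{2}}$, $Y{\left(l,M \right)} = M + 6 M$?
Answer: $- \frac{1}{909021817} + \frac{15 \sqrt{985}}{1177} \approx 0.39997$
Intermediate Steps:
$Y{\left(l,M \right)} = 7 M$
$\frac{\frac{1}{-500294 - 272027} + p{\left(-117,-456 \right)}}{Y{\left(232,204 \right)} + K{\left(-251 \right)}} = \frac{\frac{1}{-500294 - 272027} + \sqrt{\left(-117\right)^{2} + \left(-456\right)^{2}}}{7 \cdot 204 - 251} = \frac{\frac{1}{-772321} + \sqrt{13689 + 207936}}{1428 - 251} = \frac{- \frac{1}{772321} + \sqrt{221625}}{1177} = \left(- \frac{1}{772321} + 15 \sqrt{985}\right) \frac{1}{1177} = - \frac{1}{909021817} + \frac{15 \sqrt{985}}{1177}$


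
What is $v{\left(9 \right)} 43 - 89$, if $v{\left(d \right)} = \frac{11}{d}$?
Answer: $- \frac{328}{9} \approx -36.444$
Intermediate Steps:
$v{\left(9 \right)} 43 - 89 = \frac{11}{9} \cdot 43 - 89 = \frac{473}{9} - 89 = - \frac{328}{9}$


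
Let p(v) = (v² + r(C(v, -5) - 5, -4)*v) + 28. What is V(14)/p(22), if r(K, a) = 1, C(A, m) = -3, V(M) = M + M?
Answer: 14/267 ≈ 0.052434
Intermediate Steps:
V(M) = 2*M
p(v) = 28 + v + v² (p(v) = (v² + 1*v) + 28 = (v² + v) + 28 = (v + v²) + 28 = 28 + v + v²)
V(14)/p(22) = (2*14)/(28 + 22 + 22²) = 28/(28 + 22 + 484) = 28/534 = 28*(1/534) = 14/267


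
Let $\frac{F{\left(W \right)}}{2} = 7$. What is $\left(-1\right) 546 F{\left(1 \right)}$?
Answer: $-7644$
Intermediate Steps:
$F{\left(W \right)} = 14$ ($F{\left(W \right)} = 2 \cdot 7 = 14$)
$\left(-1\right) 546 F{\left(1 \right)} = \left(-1\right) 546 \cdot 14 = \left(-546\right) 14 = -7644$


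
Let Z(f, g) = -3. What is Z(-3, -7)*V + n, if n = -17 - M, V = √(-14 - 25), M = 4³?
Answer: -81 - 3*I*√39 ≈ -81.0 - 18.735*I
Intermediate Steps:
M = 64
V = I*√39 (V = √(-39) = I*√39 ≈ 6.245*I)
n = -81 (n = -17 - 1*64 = -17 - 64 = -81)
Z(-3, -7)*V + n = -3*I*√39 - 81 = -81 - 3*I*√39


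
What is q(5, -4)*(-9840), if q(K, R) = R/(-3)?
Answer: -13120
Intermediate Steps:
q(K, R) = -R/3 (q(K, R) = R*(-1/3) = -R/3)
q(5, -4)*(-9840) = -1/3*(-4)*(-9840) = (4/3)*(-9840) = -13120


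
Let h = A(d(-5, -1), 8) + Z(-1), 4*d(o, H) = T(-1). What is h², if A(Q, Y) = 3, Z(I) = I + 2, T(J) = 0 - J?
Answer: 16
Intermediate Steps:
T(J) = -J
d(o, H) = ¼ (d(o, H) = (-1*(-1))/4 = (¼)*1 = ¼)
Z(I) = 2 + I
h = 4 (h = 3 + (2 - 1) = 3 + 1 = 4)
h² = 4² = 16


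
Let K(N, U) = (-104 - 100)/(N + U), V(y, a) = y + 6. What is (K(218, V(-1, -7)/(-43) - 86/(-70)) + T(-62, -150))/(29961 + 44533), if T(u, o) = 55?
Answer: 2228750/3070679927 ≈ 0.00072582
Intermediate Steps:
V(y, a) = 6 + y
K(N, U) = -204/(N + U)
(K(218, V(-1, -7)/(-43) - 86/(-70)) + T(-62, -150))/(29961 + 44533) = (-204/(218 + ((6 - 1)/(-43) - 86/(-70))) + 55)/(29961 + 44533) = (-204/(218 + (5*(-1/43) - 86*(-1/70))) + 55)/74494 = (-204/(218 + (-5/43 + 43/35)) + 55)*(1/74494) = (-204/(218 + 1674/1505) + 55)*(1/74494) = (-204/329764/1505 + 55)*(1/74494) = (-204*1505/329764 + 55)*(1/74494) = (-76755/82441 + 55)*(1/74494) = (4457500/82441)*(1/74494) = 2228750/3070679927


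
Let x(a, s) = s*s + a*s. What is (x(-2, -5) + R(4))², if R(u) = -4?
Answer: 961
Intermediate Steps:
x(a, s) = s² + a*s
(x(-2, -5) + R(4))² = (-5*(-2 - 5) - 4)² = (-5*(-7) - 4)² = (35 - 4)² = 31² = 961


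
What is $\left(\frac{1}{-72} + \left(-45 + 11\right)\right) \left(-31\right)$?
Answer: $\frac{75919}{72} \approx 1054.4$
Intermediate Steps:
$\left(\frac{1}{-72} + \left(-45 + 11\right)\right) \left(-31\right) = \left(- \frac{1}{72} - 34\right) \left(-31\right) = \left(- \frac{2449}{72}\right) \left(-31\right) = \frac{75919}{72}$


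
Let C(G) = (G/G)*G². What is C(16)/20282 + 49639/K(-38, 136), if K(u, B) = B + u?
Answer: 503401643/993818 ≈ 506.53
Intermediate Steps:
C(G) = G² (C(G) = 1*G² = G²)
C(16)/20282 + 49639/K(-38, 136) = 16²/20282 + 49639/(136 - 38) = 256*(1/20282) + 49639/98 = 128/10141 + 49639*(1/98) = 128/10141 + 49639/98 = 503401643/993818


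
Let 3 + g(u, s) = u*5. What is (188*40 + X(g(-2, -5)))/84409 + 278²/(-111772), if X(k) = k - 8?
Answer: -1421321732/2358640687 ≈ -0.60260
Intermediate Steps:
g(u, s) = -3 + 5*u (g(u, s) = -3 + u*5 = -3 + 5*u)
X(k) = -8 + k
(188*40 + X(g(-2, -5)))/84409 + 278²/(-111772) = (188*40 + (-8 + (-3 + 5*(-2))))/84409 + 278²/(-111772) = (7520 + (-8 + (-3 - 10)))*(1/84409) + 77284*(-1/111772) = (7520 + (-8 - 13))*(1/84409) - 19321/27943 = (7520 - 21)*(1/84409) - 19321/27943 = 7499*(1/84409) - 19321/27943 = 7499/84409 - 19321/27943 = -1421321732/2358640687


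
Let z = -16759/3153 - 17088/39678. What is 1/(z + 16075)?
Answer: 20850789/335056626164 ≈ 6.2231e-5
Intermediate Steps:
z = -119807011/20850789 (z = -16759*1/3153 - 17088*1/39678 = -16759/3153 - 2848/6613 = -119807011/20850789 ≈ -5.7459)
1/(z + 16075) = 1/(-119807011/20850789 + 16075) = 1/(335056626164/20850789) = 20850789/335056626164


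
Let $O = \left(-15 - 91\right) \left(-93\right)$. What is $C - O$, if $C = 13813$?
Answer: $3955$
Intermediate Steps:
$O = 9858$ ($O = \left(-106\right) \left(-93\right) = 9858$)
$C - O = 13813 - 9858 = 3955$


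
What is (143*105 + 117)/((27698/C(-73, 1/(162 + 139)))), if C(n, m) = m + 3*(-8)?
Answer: -54649218/4168549 ≈ -13.110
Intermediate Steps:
C(n, m) = -24 + m (C(n, m) = m - 24 = -24 + m)
(143*105 + 117)/((27698/C(-73, 1/(162 + 139)))) = (143*105 + 117)/((27698/(-24 + 1/(162 + 139)))) = (15015 + 117)/((27698/(-24 + 1/301))) = 15132/((27698/(-24 + 1/301))) = 15132/((27698/(-7223/301))) = 15132/((27698*(-301/7223))) = 15132/(-8337098/7223) = 15132*(-7223/8337098) = -54649218/4168549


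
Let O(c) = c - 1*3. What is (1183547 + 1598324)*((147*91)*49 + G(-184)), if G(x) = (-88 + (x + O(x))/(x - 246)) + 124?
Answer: 784123867329911/430 ≈ 1.8235e+12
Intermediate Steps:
O(c) = -3 + c (O(c) = c - 3 = -3 + c)
G(x) = 36 + (-3 + 2*x)/(-246 + x) (G(x) = (-88 + (x + (-3 + x))/(x - 246)) + 124 = (-88 + (-3 + 2*x)/(-246 + x)) + 124 = 36 + (-3 + 2*x)/(-246 + x))
(1183547 + 1598324)*((147*91)*49 + G(-184)) = (1183547 + 1598324)*((147*91)*49 + (-8859 + 38*(-184))/(-246 - 184)) = 2781871*(13377*49 + (-8859 - 6992)/(-430)) = 2781871*(655473 - 1/430*(-15851)) = 2781871*(655473 + 15851/430) = 2781871*(281869241/430) = 784123867329911/430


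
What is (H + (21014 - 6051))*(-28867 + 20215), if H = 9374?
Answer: -210563724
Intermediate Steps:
(H + (21014 - 6051))*(-28867 + 20215) = (9374 + (21014 - 6051))*(-28867 + 20215) = (9374 + 14963)*(-8652) = 24337*(-8652) = -210563724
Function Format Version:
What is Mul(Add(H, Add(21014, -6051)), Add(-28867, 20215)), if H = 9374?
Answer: -210563724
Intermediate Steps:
Mul(Add(H, Add(21014, -6051)), Add(-28867, 20215)) = Mul(Add(9374, Add(21014, -6051)), Add(-28867, 20215)) = Mul(Add(9374, 14963), -8652) = Mul(24337, -8652) = -210563724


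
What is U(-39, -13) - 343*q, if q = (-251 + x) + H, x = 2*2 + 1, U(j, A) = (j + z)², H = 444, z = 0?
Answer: -66393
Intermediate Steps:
U(j, A) = j² (U(j, A) = (j + 0)² = j²)
x = 5 (x = 4 + 1 = 5)
q = 198 (q = (-251 + 5) + 444 = -246 + 444 = 198)
U(-39, -13) - 343*q = (-39)² - 343*198 = 1521 - 67914 = -66393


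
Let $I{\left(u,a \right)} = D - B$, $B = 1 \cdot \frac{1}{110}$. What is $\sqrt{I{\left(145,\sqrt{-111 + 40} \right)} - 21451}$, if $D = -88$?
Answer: $\frac{i \sqrt{260622010}}{110} \approx 146.76 i$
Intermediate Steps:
$B = \frac{1}{110}$ ($B = 1 \cdot \frac{1}{110} = \frac{1}{110} \approx 0.0090909$)
$I{\left(u,a \right)} = - \frac{9681}{110}$ ($I{\left(u,a \right)} = -88 - \frac{1}{110} = - \frac{9681}{110}$)
$\sqrt{I{\left(145,\sqrt{-111 + 40} \right)} - 21451} = \sqrt{- \frac{9681}{110} - 21451} = \sqrt{- \frac{2369291}{110}} = \frac{i \sqrt{260622010}}{110}$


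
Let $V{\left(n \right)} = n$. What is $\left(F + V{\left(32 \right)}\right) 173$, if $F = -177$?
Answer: $-25085$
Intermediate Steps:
$\left(F + V{\left(32 \right)}\right) 173 = \left(-177 + 32\right) 173 = \left(-145\right) 173 = -25085$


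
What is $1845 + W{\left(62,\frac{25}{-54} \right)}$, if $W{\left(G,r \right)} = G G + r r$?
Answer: $\frac{16589749}{2916} \approx 5689.2$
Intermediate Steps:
$W{\left(G,r \right)} = G^{2} + r^{2}$
$1845 + W{\left(62,\frac{25}{-54} \right)} = 1845 + \left(62^{2} + \left(\frac{25}{-54}\right)^{2}\right) = 1845 + \left(3844 + \left(25 \left(- \frac{1}{54}\right)\right)^{2}\right) = 1845 + \left(3844 + \left(- \frac{25}{54}\right)^{2}\right) = 1845 + \left(3844 + \frac{625}{2916}\right) = 1845 + \frac{11209729}{2916} = \frac{16589749}{2916}$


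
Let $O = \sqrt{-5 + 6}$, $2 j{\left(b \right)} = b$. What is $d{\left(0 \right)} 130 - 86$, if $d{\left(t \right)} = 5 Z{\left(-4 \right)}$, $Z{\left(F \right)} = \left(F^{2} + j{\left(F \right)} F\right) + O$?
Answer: $16164$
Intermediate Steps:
$j{\left(b \right)} = \frac{b}{2}$
$O = 1$ ($O = \sqrt{1} = 1$)
$Z{\left(F \right)} = 1 + \frac{3 F^{2}}{2}$ ($Z{\left(F \right)} = \left(F^{2} + \frac{F}{2} F\right) + 1 = \left(F^{2} + \frac{F^{2}}{2}\right) + 1 = \frac{3 F^{2}}{2} + 1 = 1 + \frac{3 F^{2}}{2}$)
$d{\left(t \right)} = 125$ ($d{\left(t \right)} = 5 \left(1 + \frac{3 \left(-4\right)^{2}}{2}\right) = 5 \left(1 + \frac{3}{2} \cdot 16\right) = 5 \left(1 + 24\right) = 5 \cdot 25 = 125$)
$d{\left(0 \right)} 130 - 86 = 125 \cdot 130 - 86 = 16250 - 86 = 16164$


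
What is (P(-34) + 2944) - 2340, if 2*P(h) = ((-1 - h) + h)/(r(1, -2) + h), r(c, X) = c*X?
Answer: 43489/72 ≈ 604.01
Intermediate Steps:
r(c, X) = X*c
P(h) = -1/(2*(-2 + h)) (P(h) = (((-1 - h) + h)/(-2*1 + h))/2 = (-1/(-2 + h))/2 = -1/(2*(-2 + h)))
(P(-34) + 2944) - 2340 = (-1/(-4 + 2*(-34)) + 2944) - 2340 = (-1/(-4 - 68) + 2944) - 2340 = (-1/(-72) + 2944) - 2340 = (-1*(-1/72) + 2944) - 2340 = (1/72 + 2944) - 2340 = 211969/72 - 2340 = 43489/72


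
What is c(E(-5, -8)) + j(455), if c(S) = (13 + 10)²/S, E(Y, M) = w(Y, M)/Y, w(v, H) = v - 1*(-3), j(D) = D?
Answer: 3555/2 ≈ 1777.5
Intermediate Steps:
w(v, H) = 3 + v (w(v, H) = v + 3 = 3 + v)
E(Y, M) = (3 + Y)/Y
c(S) = 529/S (c(S) = 23²/S = 529/S)
c(E(-5, -8)) + j(455) = 529/(((3 - 5)/(-5))) + 455 = 529/((-⅕*(-2))) + 455 = 529/(⅖) + 455 = 529*(5/2) + 455 = 2645/2 + 455 = 3555/2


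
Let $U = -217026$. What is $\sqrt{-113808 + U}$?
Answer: $i \sqrt{330834} \approx 575.18 i$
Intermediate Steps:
$\sqrt{-113808 + U} = \sqrt{-113808 - 217026} = \sqrt{-330834} = i \sqrt{330834}$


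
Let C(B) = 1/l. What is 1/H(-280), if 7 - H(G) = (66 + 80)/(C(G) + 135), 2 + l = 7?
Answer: 338/2001 ≈ 0.16892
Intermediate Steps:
l = 5 (l = -2 + 7 = 5)
C(B) = 1/5
H(G) = 2001/338 (H(G) = 7 - (66 + 80)/(1/5 + 135) = 7 - 146/676/5 = 7 - 146*5/676 = 7 - 1*365/338 = 7 - 365/338 = 2001/338)
1/H(-280) = 1/(2001/338) = 338/2001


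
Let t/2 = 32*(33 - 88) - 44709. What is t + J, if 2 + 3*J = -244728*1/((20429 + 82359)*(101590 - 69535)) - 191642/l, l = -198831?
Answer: -15221492531391889444/163780541435385 ≈ -92938.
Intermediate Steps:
t = -92938 (t = 2*(32*(33 - 88) - 44709) = 2*(32*(-55) - 44709) = 2*(-1760 - 44709) = 2*(-46469) = -92938)
J = -56571470078314/163780541435385 (J = -⅔ + (-244728*1/((20429 + 82359)*(101590 - 69535)) - 191642/(-198831))/3 = -⅔ + (-244728/(102788*32055) - 191642*(-1/198831))/3 = -⅔ + (-244728/3294869340 + 191642/198831)/3 = -⅔ + (-244728*1/3294869340 + 191642/198831)/3 = -⅔ + (-20394/274572445 + 191642/198831)/3 = -⅔ + (⅓)*(52615557545276/54593513811795) = -⅔ + 52615557545276/163780541435385 = -56571470078314/163780541435385 ≈ -0.34541)
t + J = -92938 - 56571470078314/163780541435385 = -15221492531391889444/163780541435385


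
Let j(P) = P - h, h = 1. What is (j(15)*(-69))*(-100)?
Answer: 96600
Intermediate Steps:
j(P) = -1 + P (j(P) = P - 1*1 = P - 1 = -1 + P)
(j(15)*(-69))*(-100) = ((-1 + 15)*(-69))*(-100) = (14*(-69))*(-100) = -966*(-100) = 96600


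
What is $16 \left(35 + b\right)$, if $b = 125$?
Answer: $2560$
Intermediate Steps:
$16 \left(35 + b\right) = 16 \left(35 + 125\right) = 16 \cdot 160 = 2560$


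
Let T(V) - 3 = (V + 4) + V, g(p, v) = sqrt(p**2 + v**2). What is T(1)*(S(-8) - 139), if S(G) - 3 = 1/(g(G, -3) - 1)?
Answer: -9791/8 + sqrt(73)/8 ≈ -1222.8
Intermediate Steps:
T(V) = 7 + 2*V (T(V) = 3 + ((V + 4) + V) = 3 + ((4 + V) + V) = 3 + (4 + 2*V) = 7 + 2*V)
S(G) = 3 + 1/(-1 + sqrt(9 + G**2)) (S(G) = 3 + 1/(sqrt(G**2 + (-3)**2) - 1) = 3 + 1/(sqrt(G**2 + 9) - 1) = 3 + 1/(sqrt(9 + G**2) - 1) = 3 + 1/(-1 + sqrt(9 + G**2)))
T(1)*(S(-8) - 139) = (7 + 2*1)*((-2 + 3*sqrt(9 + (-8)**2))/(-1 + sqrt(9 + (-8)**2)) - 139) = (7 + 2)*((-2 + 3*sqrt(9 + 64))/(-1 + sqrt(9 + 64)) - 139) = 9*((-2 + 3*sqrt(73))/(-1 + sqrt(73)) - 139) = 9*(-139 + (-2 + 3*sqrt(73))/(-1 + sqrt(73))) = -1251 + 9*(-2 + 3*sqrt(73))/(-1 + sqrt(73))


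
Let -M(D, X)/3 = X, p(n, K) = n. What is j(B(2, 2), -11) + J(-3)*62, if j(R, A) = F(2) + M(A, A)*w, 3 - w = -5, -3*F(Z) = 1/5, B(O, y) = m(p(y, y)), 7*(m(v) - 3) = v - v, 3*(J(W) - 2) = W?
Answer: 4889/15 ≈ 325.93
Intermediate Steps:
J(W) = 2 + W/3
m(v) = 3 (m(v) = 3 + (v - v)/7 = 3 + (⅐)*0 = 3 + 0 = 3)
M(D, X) = -3*X
B(O, y) = 3
F(Z) = -1/15 (F(Z) = -⅓/5 = -⅓*⅕ = -1/15)
w = 8 (w = 3 - 1*(-5) = 3 + 5 = 8)
j(R, A) = -1/15 - 24*A (j(R, A) = -1/15 - 3*A*8 = -1/15 - 24*A)
j(B(2, 2), -11) + J(-3)*62 = (-1/15 - 24*(-11)) + (2 + (⅓)*(-3))*62 = (-1/15 + 264) + (2 - 1)*62 = 3959/15 + 1*62 = 3959/15 + 62 = 4889/15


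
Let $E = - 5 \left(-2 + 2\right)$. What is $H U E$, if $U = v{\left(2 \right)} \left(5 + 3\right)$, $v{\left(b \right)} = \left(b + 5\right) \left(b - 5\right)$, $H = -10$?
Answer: $0$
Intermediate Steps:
$v{\left(b \right)} = \left(-5 + b\right) \left(5 + b\right)$ ($v{\left(b \right)} = \left(5 + b\right) \left(-5 + b\right) = \left(-5 + b\right) \left(5 + b\right)$)
$U = -168$ ($U = \left(-25 + 2^{2}\right) \left(5 + 3\right) = \left(-25 + 4\right) 8 = \left(-21\right) 8 = -168$)
$E = 0$ ($E = \left(-5\right) 0 = 0$)
$H U E = \left(-10\right) \left(-168\right) 0 = 1680 \cdot 0 = 0$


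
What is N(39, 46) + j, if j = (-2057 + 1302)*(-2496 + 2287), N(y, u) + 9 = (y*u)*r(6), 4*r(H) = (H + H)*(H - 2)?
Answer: 179314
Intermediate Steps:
r(H) = H*(-2 + H)/2 (r(H) = ((H + H)*(H - 2))/4 = ((2*H)*(-2 + H))/4 = (2*H*(-2 + H))/4 = H*(-2 + H)/2)
N(y, u) = -9 + 12*u*y (N(y, u) = -9 + (y*u)*((1/2)*6*(-2 + 6)) = -9 + (u*y)*((1/2)*6*4) = -9 + (u*y)*12 = -9 + 12*u*y)
j = 157795 (j = -755*(-209) = 157795)
N(39, 46) + j = (-9 + 12*46*39) + 157795 = (-9 + 21528) + 157795 = 21519 + 157795 = 179314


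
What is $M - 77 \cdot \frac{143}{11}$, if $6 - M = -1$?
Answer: $-994$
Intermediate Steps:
$M = 7$ ($M = 6 - -1 = 6 + 1 = 7$)
$M - 77 \cdot \frac{143}{11} = 7 - 77 \cdot \frac{143}{11} = 7 - 77 \cdot 143 \cdot \frac{1}{11} = 7 - 1001 = -994$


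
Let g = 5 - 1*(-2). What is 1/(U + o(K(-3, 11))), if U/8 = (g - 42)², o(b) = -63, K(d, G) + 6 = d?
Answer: 1/9737 ≈ 0.00010270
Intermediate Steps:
K(d, G) = -6 + d
g = 7 (g = 5 + 2 = 7)
U = 9800 (U = 8*(7 - 42)² = 8*(-35)² = 8*1225 = 9800)
1/(U + o(K(-3, 11))) = 1/(9800 - 63) = 1/9737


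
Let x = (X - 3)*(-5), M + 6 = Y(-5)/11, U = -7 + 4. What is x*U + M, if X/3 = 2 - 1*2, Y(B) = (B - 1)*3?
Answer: -579/11 ≈ -52.636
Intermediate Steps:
Y(B) = -3 + 3*B (Y(B) = (-1 + B)*3 = -3 + 3*B)
X = 0 (X = 3*(2 - 1*2) = 3*(2 - 2) = 3*0 = 0)
U = -3
M = -84/11 (M = -6 + (-3 + 3*(-5))/11 = -6 + (-3 - 15)*(1/11) = -6 - 18*1/11 = -6 - 18/11 = -84/11 ≈ -7.6364)
x = 15 (x = (0 - 3)*(-5) = -3*(-5) = 15)
x*U + M = 15*(-3) - 84/11 = -45 - 84/11 = -579/11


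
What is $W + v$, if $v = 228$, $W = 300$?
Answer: $528$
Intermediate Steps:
$W + v = 300 + 228 = 528$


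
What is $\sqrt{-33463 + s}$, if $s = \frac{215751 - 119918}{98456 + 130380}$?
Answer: $\frac{13 i \sqrt{2592157810835}}{114418} \approx 182.93 i$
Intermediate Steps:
$s = \frac{95833}{228836} \approx 0.41878$
$\sqrt{-33463 + s} = \sqrt{-33463 + \frac{95833}{228836}} = \sqrt{- \frac{7657443235}{228836}} = \frac{13 i \sqrt{2592157810835}}{114418}$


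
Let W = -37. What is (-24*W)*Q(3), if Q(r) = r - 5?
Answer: -1776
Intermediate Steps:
Q(r) = -5 + r
(-24*W)*Q(3) = (-24*(-37))*(-5 + 3) = 888*(-2) = -1776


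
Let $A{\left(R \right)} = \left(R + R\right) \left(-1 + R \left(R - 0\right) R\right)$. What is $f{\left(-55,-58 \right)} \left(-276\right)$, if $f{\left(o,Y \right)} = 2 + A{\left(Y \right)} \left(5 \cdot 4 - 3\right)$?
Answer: $-106194543288$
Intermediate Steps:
$A{\left(R \right)} = 2 R \left(-1 + R^{3}\right)$ ($A{\left(R \right)} = 2 R \left(-1 + R \left(R + 0\right) R\right) = 2 R \left(-1 + R R R\right) = 2 R \left(-1 + R^{2} R\right) = 2 R \left(-1 + R^{3}\right)$)
$f{\left(o,Y \right)} = 2 + 34 Y \left(-1 + Y^{3}\right)$ ($f{\left(o,Y \right)} = 2 + 2 Y \left(-1 + Y^{3}\right) \left(5 \cdot 4 - 3\right) = 2 + 2 Y \left(-1 + Y^{3}\right) \left(20 - 3\right) = 2 + 2 Y \left(-1 + Y^{3}\right) 17 = 2 + 34 Y \left(-1 + Y^{3}\right)$)
$f{\left(-55,-58 \right)} \left(-276\right) = \left(2 - -1972 + 34 \left(-58\right)^{4}\right) \left(-276\right) = \left(2 + 1972 + 34 \cdot 11316496\right) \left(-276\right) = \left(2 + 1972 + 384760864\right) \left(-276\right) = 384762838 \left(-276\right) = -106194543288$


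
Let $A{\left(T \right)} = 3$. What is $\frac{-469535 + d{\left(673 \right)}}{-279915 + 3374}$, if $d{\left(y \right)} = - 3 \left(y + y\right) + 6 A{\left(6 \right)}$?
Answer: $\frac{473555}{276541} \approx 1.7124$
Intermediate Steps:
$d{\left(y \right)} = 18 - 6 y$ ($d{\left(y \right)} = - 3 \left(y + y\right) + 6 \cdot 3 = - 3 \cdot 2 y + 18 = - 6 y + 18 = 18 - 6 y$)
$\frac{-469535 + d{\left(673 \right)}}{-279915 + 3374} = \frac{-469535 + \left(18 - 4038\right)}{-279915 + 3374} = \frac{-469535 + \left(18 - 4038\right)}{-276541} = \left(-469535 - 4020\right) \left(- \frac{1}{276541}\right) = \left(-473555\right) \left(- \frac{1}{276541}\right) = \frac{473555}{276541}$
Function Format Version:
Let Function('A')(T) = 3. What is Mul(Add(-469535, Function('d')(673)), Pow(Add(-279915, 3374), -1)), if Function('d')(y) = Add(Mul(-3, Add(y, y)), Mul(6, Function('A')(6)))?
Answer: Rational(473555, 276541) ≈ 1.7124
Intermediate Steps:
Function('d')(y) = Add(18, Mul(-6, y)) (Function('d')(y) = Add(Mul(-3, Add(y, y)), Mul(6, 3)) = Add(Mul(-3, Mul(2, y)), 18) = Add(Mul(-6, y), 18) = Add(18, Mul(-6, y)))
Mul(Add(-469535, Function('d')(673)), Pow(Add(-279915, 3374), -1)) = Mul(Add(-469535, Add(18, Mul(-6, 673))), Pow(Add(-279915, 3374), -1)) = Mul(Add(-469535, Add(18, -4038)), Pow(-276541, -1)) = Mul(Add(-469535, -4020), Rational(-1, 276541)) = Mul(-473555, Rational(-1, 276541)) = Rational(473555, 276541)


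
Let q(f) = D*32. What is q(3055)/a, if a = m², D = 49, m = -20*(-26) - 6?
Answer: 392/66049 ≈ 0.0059350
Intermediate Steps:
m = 514 (m = 520 - 6 = 514)
a = 264196 (a = 514² = 264196)
q(f) = 1568 (q(f) = 49*32 = 1568)
q(3055)/a = 1568/264196 = 1568*(1/264196) = 392/66049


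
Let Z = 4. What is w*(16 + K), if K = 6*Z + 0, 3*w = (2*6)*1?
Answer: 160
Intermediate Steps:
w = 4 (w = ((2*6)*1)/3 = (12*1)/3 = (1/3)*12 = 4)
K = 24 (K = 6*4 + 0 = 24 + 0 = 24)
w*(16 + K) = 4*(16 + 24) = 4*40 = 160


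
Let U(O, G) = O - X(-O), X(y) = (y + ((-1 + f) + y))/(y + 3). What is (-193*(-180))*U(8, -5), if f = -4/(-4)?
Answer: 166752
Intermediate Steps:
f = 1 (f = -4*(-¼) = 1)
X(y) = 2*y/(3 + y) (X(y) = (y + ((-1 + 1) + y))/(y + 3) = (y + (0 + y))/(3 + y) = (y + y)/(3 + y) = (2*y)/(3 + y) = 2*y/(3 + y))
U(O, G) = O + 2*O/(3 - O) (U(O, G) = O - 2*(-O)/(3 - O) = O - (-2)*O/(3 - O) = O + 2*O/(3 - O))
(-193*(-180))*U(8, -5) = (-193*(-180))*(8*(-5 + 8)/(-3 + 8)) = 34740*(8*3/5) = 34740*(8*(⅕)*3) = 34740*(24/5) = 166752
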